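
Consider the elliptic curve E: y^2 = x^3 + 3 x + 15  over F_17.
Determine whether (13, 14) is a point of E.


Check whether y^2 = x^3 + 3 x + 15 (mod 17) for (x, y) = (13, 14).
LHS: y^2 = 14^2 mod 17 = 9
RHS: x^3 + 3 x + 15 = 13^3 + 3*13 + 15 mod 17 = 7
LHS != RHS

No, not on the curve


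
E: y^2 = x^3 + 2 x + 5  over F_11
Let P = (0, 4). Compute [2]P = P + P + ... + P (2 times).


k = 2 = 10_2 (binary, LSB first: 01)
Double-and-add from P = (0, 4):
  bit 0 = 0: acc unchanged = O
  bit 1 = 1: acc = O + (9, 2) = (9, 2)

2P = (9, 2)


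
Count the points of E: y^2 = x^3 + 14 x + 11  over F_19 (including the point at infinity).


For each x in F_19, count y with y^2 = x^3 + 14 x + 11 mod 19:
  x = 0: RHS = 11, y in [7, 12]  -> 2 point(s)
  x = 1: RHS = 7, y in [8, 11]  -> 2 point(s)
  x = 2: RHS = 9, y in [3, 16]  -> 2 point(s)
  x = 3: RHS = 4, y in [2, 17]  -> 2 point(s)
  x = 4: RHS = 17, y in [6, 13]  -> 2 point(s)
  x = 5: RHS = 16, y in [4, 15]  -> 2 point(s)
  x = 6: RHS = 7, y in [8, 11]  -> 2 point(s)
  x = 9: RHS = 11, y in [7, 12]  -> 2 point(s)
  x = 10: RHS = 11, y in [7, 12]  -> 2 point(s)
  x = 12: RHS = 7, y in [8, 11]  -> 2 point(s)
  x = 14: RHS = 6, y in [5, 14]  -> 2 point(s)
  x = 15: RHS = 5, y in [9, 10]  -> 2 point(s)
Affine points: 24. Add the point at infinity: total = 25.

#E(F_19) = 25


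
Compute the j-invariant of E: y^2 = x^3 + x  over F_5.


Delta = -16(4 a^3 + 27 b^2) mod 5 = 1
-1728 * (4 a)^3 = -1728 * (4*1)^3 mod 5 = 3
j = 3 * 1^(-1) mod 5 = 3

j = 3 (mod 5)


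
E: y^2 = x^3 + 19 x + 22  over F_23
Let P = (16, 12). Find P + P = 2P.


Doubling: s = (3 x1^2 + a) / (2 y1)
s = (3*16^2 + 19) / (2*12) mod 23 = 5
x3 = s^2 - 2 x1 mod 23 = 5^2 - 2*16 = 16
y3 = s (x1 - x3) - y1 mod 23 = 5 * (16 - 16) - 12 = 11

2P = (16, 11)


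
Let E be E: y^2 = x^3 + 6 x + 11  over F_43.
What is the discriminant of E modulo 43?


4 a^3 + 27 b^2 = 4*6^3 + 27*11^2 = 864 + 3267 = 4131
Delta = -16 * (4131) = -66096
Delta mod 43 = 38

Delta = 38 (mod 43)


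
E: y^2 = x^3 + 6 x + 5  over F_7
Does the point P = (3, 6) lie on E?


Check whether y^2 = x^3 + 6 x + 5 (mod 7) for (x, y) = (3, 6).
LHS: y^2 = 6^2 mod 7 = 1
RHS: x^3 + 6 x + 5 = 3^3 + 6*3 + 5 mod 7 = 1
LHS = RHS

Yes, on the curve


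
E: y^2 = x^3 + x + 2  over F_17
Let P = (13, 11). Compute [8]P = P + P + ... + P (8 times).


k = 8 = 1000_2 (binary, LSB first: 0001)
Double-and-add from P = (13, 11):
  bit 0 = 0: acc unchanged = O
  bit 1 = 0: acc unchanged = O
  bit 2 = 0: acc unchanged = O
  bit 3 = 1: acc = O + (12, 12) = (12, 12)

8P = (12, 12)


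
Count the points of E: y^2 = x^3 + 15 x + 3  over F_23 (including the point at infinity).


For each x in F_23, count y with y^2 = x^3 + 15 x + 3 mod 23:
  x = 0: RHS = 3, y in [7, 16]  -> 2 point(s)
  x = 2: RHS = 18, y in [8, 15]  -> 2 point(s)
  x = 3: RHS = 6, y in [11, 12]  -> 2 point(s)
  x = 4: RHS = 12, y in [9, 14]  -> 2 point(s)
  x = 9: RHS = 16, y in [4, 19]  -> 2 point(s)
  x = 10: RHS = 3, y in [7, 16]  -> 2 point(s)
  x = 11: RHS = 4, y in [2, 21]  -> 2 point(s)
  x = 12: RHS = 2, y in [5, 18]  -> 2 point(s)
  x = 13: RHS = 3, y in [7, 16]  -> 2 point(s)
  x = 14: RHS = 13, y in [6, 17]  -> 2 point(s)
  x = 20: RHS = 0, y in [0]  -> 1 point(s)
Affine points: 21. Add the point at infinity: total = 22.

#E(F_23) = 22


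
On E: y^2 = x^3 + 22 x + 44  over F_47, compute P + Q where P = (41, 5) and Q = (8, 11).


P != Q, so use the chord formula.
s = (y2 - y1) / (x2 - x1) = (6) / (14) mod 47 = 34
x3 = s^2 - x1 - x2 mod 47 = 34^2 - 41 - 8 = 26
y3 = s (x1 - x3) - y1 mod 47 = 34 * (41 - 26) - 5 = 35

P + Q = (26, 35)


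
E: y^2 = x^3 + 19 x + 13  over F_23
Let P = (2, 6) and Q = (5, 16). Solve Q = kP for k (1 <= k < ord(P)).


Enumerate multiples of P until we hit Q = (5, 16):
  1P = (2, 6)
  2P = (22, 19)
  3P = (5, 7)
  4P = (11, 14)
  5P = (0, 6)
  6P = (21, 17)
  7P = (9, 19)
  8P = (7, 11)
  9P = (15, 4)
  10P = (18, 0)
  11P = (15, 19)
  12P = (7, 12)
  13P = (9, 4)
  14P = (21, 6)
  15P = (0, 17)
  16P = (11, 9)
  17P = (5, 16)
Match found at i = 17.

k = 17


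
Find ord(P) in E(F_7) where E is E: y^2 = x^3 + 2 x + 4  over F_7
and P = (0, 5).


Compute successive multiples of P until we hit O:
  1P = (0, 5)
  2P = (2, 3)
  3P = (6, 1)
  4P = (3, 4)
  5P = (1, 0)
  6P = (3, 3)
  7P = (6, 6)
  8P = (2, 4)
  ... (continuing to 10P)
  10P = O

ord(P) = 10


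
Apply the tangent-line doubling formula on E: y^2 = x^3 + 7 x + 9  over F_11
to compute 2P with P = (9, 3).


Doubling: s = (3 x1^2 + a) / (2 y1)
s = (3*9^2 + 7) / (2*3) mod 11 = 5
x3 = s^2 - 2 x1 mod 11 = 5^2 - 2*9 = 7
y3 = s (x1 - x3) - y1 mod 11 = 5 * (9 - 7) - 3 = 7

2P = (7, 7)


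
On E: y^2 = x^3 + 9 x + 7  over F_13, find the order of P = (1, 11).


Compute successive multiples of P until we hit O:
  1P = (1, 11)
  2P = (7, 7)
  3P = (4, 4)
  4P = (12, 6)
  5P = (3, 10)
  6P = (6, 11)
  7P = (6, 2)
  8P = (3, 3)
  ... (continuing to 13P)
  13P = O

ord(P) = 13


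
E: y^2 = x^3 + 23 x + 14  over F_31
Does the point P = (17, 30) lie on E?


Check whether y^2 = x^3 + 23 x + 14 (mod 31) for (x, y) = (17, 30).
LHS: y^2 = 30^2 mod 31 = 1
RHS: x^3 + 23 x + 14 = 17^3 + 23*17 + 14 mod 31 = 17
LHS != RHS

No, not on the curve


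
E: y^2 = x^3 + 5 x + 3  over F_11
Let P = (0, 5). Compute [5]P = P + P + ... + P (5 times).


k = 5 = 101_2 (binary, LSB first: 101)
Double-and-add from P = (0, 5):
  bit 0 = 1: acc = O + (0, 5) = (0, 5)
  bit 1 = 0: acc unchanged = (0, 5)
  bit 2 = 1: acc = (0, 5) + (8, 4) = (8, 7)

5P = (8, 7)


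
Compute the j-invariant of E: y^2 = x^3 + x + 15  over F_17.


Delta = -16(4 a^3 + 27 b^2) mod 17 = 10
-1728 * (4 a)^3 = -1728 * (4*1)^3 mod 17 = 10
j = 10 * 10^(-1) mod 17 = 1

j = 1 (mod 17)


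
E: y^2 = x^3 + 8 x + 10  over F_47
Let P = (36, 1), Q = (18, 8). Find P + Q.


P != Q, so use the chord formula.
s = (y2 - y1) / (x2 - x1) = (7) / (29) mod 47 = 44
x3 = s^2 - x1 - x2 mod 47 = 44^2 - 36 - 18 = 2
y3 = s (x1 - x3) - y1 mod 47 = 44 * (36 - 2) - 1 = 38

P + Q = (2, 38)


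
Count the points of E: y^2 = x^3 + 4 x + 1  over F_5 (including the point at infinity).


For each x in F_5, count y with y^2 = x^3 + 4 x + 1 mod 5:
  x = 0: RHS = 1, y in [1, 4]  -> 2 point(s)
  x = 1: RHS = 1, y in [1, 4]  -> 2 point(s)
  x = 3: RHS = 0, y in [0]  -> 1 point(s)
  x = 4: RHS = 1, y in [1, 4]  -> 2 point(s)
Affine points: 7. Add the point at infinity: total = 8.

#E(F_5) = 8


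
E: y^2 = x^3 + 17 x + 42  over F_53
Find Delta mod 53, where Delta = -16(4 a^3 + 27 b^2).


4 a^3 + 27 b^2 = 4*17^3 + 27*42^2 = 19652 + 47628 = 67280
Delta = -16 * (67280) = -1076480
Delta mod 53 = 3

Delta = 3 (mod 53)


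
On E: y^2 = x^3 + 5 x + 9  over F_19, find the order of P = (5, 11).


Compute successive multiples of P until we hit O:
  1P = (5, 11)
  2P = (15, 1)
  3P = (0, 3)
  4P = (12, 12)
  5P = (9, 2)
  6P = (16, 9)
  7P = (4, 13)
  8P = (14, 7)
  ... (continuing to 19P)
  19P = O

ord(P) = 19


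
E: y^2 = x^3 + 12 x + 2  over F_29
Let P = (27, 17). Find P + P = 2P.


Doubling: s = (3 x1^2 + a) / (2 y1)
s = (3*27^2 + 12) / (2*17) mod 29 = 28
x3 = s^2 - 2 x1 mod 29 = 28^2 - 2*27 = 5
y3 = s (x1 - x3) - y1 mod 29 = 28 * (27 - 5) - 17 = 19

2P = (5, 19)


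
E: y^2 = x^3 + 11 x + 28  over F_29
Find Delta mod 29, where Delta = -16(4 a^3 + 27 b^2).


4 a^3 + 27 b^2 = 4*11^3 + 27*28^2 = 5324 + 21168 = 26492
Delta = -16 * (26492) = -423872
Delta mod 29 = 21

Delta = 21 (mod 29)


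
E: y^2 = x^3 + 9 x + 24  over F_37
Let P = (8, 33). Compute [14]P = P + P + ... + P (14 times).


k = 14 = 1110_2 (binary, LSB first: 0111)
Double-and-add from P = (8, 33):
  bit 0 = 0: acc unchanged = O
  bit 1 = 1: acc = O + (25, 1) = (25, 1)
  bit 2 = 1: acc = (25, 1) + (17, 24) = (5, 34)
  bit 3 = 1: acc = (5, 34) + (10, 2) = (23, 22)

14P = (23, 22)


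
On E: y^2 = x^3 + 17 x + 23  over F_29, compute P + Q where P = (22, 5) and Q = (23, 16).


P != Q, so use the chord formula.
s = (y2 - y1) / (x2 - x1) = (11) / (1) mod 29 = 11
x3 = s^2 - x1 - x2 mod 29 = 11^2 - 22 - 23 = 18
y3 = s (x1 - x3) - y1 mod 29 = 11 * (22 - 18) - 5 = 10

P + Q = (18, 10)


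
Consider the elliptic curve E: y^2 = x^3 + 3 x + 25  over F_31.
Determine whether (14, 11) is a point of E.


Check whether y^2 = x^3 + 3 x + 25 (mod 31) for (x, y) = (14, 11).
LHS: y^2 = 11^2 mod 31 = 28
RHS: x^3 + 3 x + 25 = 14^3 + 3*14 + 25 mod 31 = 21
LHS != RHS

No, not on the curve


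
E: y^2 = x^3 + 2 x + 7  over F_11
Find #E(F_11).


For each x in F_11, count y with y^2 = x^3 + 2 x + 7 mod 11:
  x = 6: RHS = 4, y in [2, 9]  -> 2 point(s)
  x = 7: RHS = 1, y in [1, 10]  -> 2 point(s)
  x = 10: RHS = 4, y in [2, 9]  -> 2 point(s)
Affine points: 6. Add the point at infinity: total = 7.

#E(F_11) = 7


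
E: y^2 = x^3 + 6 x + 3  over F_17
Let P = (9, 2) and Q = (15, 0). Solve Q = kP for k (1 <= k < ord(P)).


Enumerate multiples of P until we hit Q = (15, 0):
  1P = (9, 2)
  2P = (14, 14)
  3P = (12, 1)
  4P = (15, 0)
Match found at i = 4.

k = 4


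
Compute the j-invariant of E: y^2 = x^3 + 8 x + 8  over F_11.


Delta = -16(4 a^3 + 27 b^2) mod 11 = 7
-1728 * (4 a)^3 = -1728 * (4*8)^3 mod 11 = 1
j = 1 * 7^(-1) mod 11 = 8

j = 8 (mod 11)


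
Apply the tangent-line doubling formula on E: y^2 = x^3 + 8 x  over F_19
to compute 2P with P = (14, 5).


Doubling: s = (3 x1^2 + a) / (2 y1)
s = (3*14^2 + 8) / (2*5) mod 19 = 14
x3 = s^2 - 2 x1 mod 19 = 14^2 - 2*14 = 16
y3 = s (x1 - x3) - y1 mod 19 = 14 * (14 - 16) - 5 = 5

2P = (16, 5)


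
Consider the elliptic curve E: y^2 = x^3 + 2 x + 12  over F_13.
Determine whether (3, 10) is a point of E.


Check whether y^2 = x^3 + 2 x + 12 (mod 13) for (x, y) = (3, 10).
LHS: y^2 = 10^2 mod 13 = 9
RHS: x^3 + 2 x + 12 = 3^3 + 2*3 + 12 mod 13 = 6
LHS != RHS

No, not on the curve


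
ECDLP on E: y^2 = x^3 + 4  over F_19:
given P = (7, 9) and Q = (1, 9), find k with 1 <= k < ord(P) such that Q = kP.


Enumerate multiples of P until we hit Q = (1, 9):
  1P = (7, 9)
  2P = (11, 9)
  3P = (1, 10)
  4P = (1, 9)
Match found at i = 4.

k = 4


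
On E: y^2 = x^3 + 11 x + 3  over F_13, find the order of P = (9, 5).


Compute successive multiples of P until we hit O:
  1P = (9, 5)
  2P = (12, 2)
  3P = (6, 5)
  4P = (11, 8)
  5P = (5, 1)
  6P = (0, 4)
  7P = (0, 9)
  8P = (5, 12)
  ... (continuing to 13P)
  13P = O

ord(P) = 13


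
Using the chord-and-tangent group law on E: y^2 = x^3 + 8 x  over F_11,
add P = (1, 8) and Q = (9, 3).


P != Q, so use the chord formula.
s = (y2 - y1) / (x2 - x1) = (6) / (8) mod 11 = 9
x3 = s^2 - x1 - x2 mod 11 = 9^2 - 1 - 9 = 5
y3 = s (x1 - x3) - y1 mod 11 = 9 * (1 - 5) - 8 = 0

P + Q = (5, 0)


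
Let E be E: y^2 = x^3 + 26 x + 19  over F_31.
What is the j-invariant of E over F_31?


Delta = -16(4 a^3 + 27 b^2) mod 31 = 11
-1728 * (4 a)^3 = -1728 * (4*26)^3 mod 31 = 15
j = 15 * 11^(-1) mod 31 = 7

j = 7 (mod 31)


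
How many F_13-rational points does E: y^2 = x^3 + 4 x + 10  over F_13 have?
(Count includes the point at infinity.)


For each x in F_13, count y with y^2 = x^3 + 4 x + 10 mod 13:
  x = 0: RHS = 10, y in [6, 7]  -> 2 point(s)
  x = 2: RHS = 0, y in [0]  -> 1 point(s)
  x = 3: RHS = 10, y in [6, 7]  -> 2 point(s)
  x = 4: RHS = 12, y in [5, 8]  -> 2 point(s)
  x = 5: RHS = 12, y in [5, 8]  -> 2 point(s)
  x = 6: RHS = 3, y in [4, 9]  -> 2 point(s)
  x = 7: RHS = 4, y in [2, 11]  -> 2 point(s)
  x = 10: RHS = 10, y in [6, 7]  -> 2 point(s)
Affine points: 15. Add the point at infinity: total = 16.

#E(F_13) = 16


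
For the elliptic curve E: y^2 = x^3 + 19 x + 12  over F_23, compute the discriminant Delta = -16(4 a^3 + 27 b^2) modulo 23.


4 a^3 + 27 b^2 = 4*19^3 + 27*12^2 = 27436 + 3888 = 31324
Delta = -16 * (31324) = -501184
Delta mod 23 = 9

Delta = 9 (mod 23)


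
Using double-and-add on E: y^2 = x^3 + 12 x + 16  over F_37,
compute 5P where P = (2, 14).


k = 5 = 101_2 (binary, LSB first: 101)
Double-and-add from P = (2, 14):
  bit 0 = 1: acc = O + (2, 14) = (2, 14)
  bit 1 = 0: acc unchanged = (2, 14)
  bit 2 = 1: acc = (2, 14) + (30, 25) = (17, 29)

5P = (17, 29)


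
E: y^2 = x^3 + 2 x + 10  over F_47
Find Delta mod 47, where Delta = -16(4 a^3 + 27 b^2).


4 a^3 + 27 b^2 = 4*2^3 + 27*10^2 = 32 + 2700 = 2732
Delta = -16 * (2732) = -43712
Delta mod 47 = 45

Delta = 45 (mod 47)


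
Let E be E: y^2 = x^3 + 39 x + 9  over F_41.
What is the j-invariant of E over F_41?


Delta = -16(4 a^3 + 27 b^2) mod 41 = 1
-1728 * (4 a)^3 = -1728 * (4*39)^3 mod 41 = 38
j = 38 * 1^(-1) mod 41 = 38

j = 38 (mod 41)


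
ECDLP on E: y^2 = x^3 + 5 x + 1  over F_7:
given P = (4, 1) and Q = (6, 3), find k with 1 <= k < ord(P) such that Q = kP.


Enumerate multiples of P until we hit Q = (6, 3):
  1P = (4, 1)
  2P = (3, 1)
  3P = (0, 6)
  4P = (5, 2)
  5P = (6, 4)
  6P = (1, 0)
  7P = (6, 3)
Match found at i = 7.

k = 7


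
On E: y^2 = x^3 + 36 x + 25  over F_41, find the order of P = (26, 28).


Compute successive multiples of P until we hit O:
  1P = (26, 28)
  2P = (7, 28)
  3P = (8, 13)
  4P = (2, 33)
  5P = (5, 24)
  6P = (33, 39)
  7P = (33, 2)
  8P = (5, 17)
  ... (continuing to 13P)
  13P = O

ord(P) = 13


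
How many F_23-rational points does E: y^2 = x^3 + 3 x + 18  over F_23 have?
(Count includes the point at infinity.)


For each x in F_23, count y with y^2 = x^3 + 3 x + 18 mod 23:
  x = 0: RHS = 18, y in [8, 15]  -> 2 point(s)
  x = 2: RHS = 9, y in [3, 20]  -> 2 point(s)
  x = 3: RHS = 8, y in [10, 13]  -> 2 point(s)
  x = 4: RHS = 2, y in [5, 18]  -> 2 point(s)
  x = 8: RHS = 2, y in [5, 18]  -> 2 point(s)
  x = 10: RHS = 13, y in [6, 17]  -> 2 point(s)
  x = 11: RHS = 2, y in [5, 18]  -> 2 point(s)
  x = 13: RHS = 0, y in [0]  -> 1 point(s)
  x = 18: RHS = 16, y in [4, 19]  -> 2 point(s)
  x = 21: RHS = 4, y in [2, 21]  -> 2 point(s)
Affine points: 19. Add the point at infinity: total = 20.

#E(F_23) = 20


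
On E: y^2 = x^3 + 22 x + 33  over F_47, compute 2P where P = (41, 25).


Doubling: s = (3 x1^2 + a) / (2 y1)
s = (3*41^2 + 22) / (2*25) mod 47 = 12
x3 = s^2 - 2 x1 mod 47 = 12^2 - 2*41 = 15
y3 = s (x1 - x3) - y1 mod 47 = 12 * (41 - 15) - 25 = 5

2P = (15, 5)


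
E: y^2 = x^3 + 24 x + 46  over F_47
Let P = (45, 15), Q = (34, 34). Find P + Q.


P != Q, so use the chord formula.
s = (y2 - y1) / (x2 - x1) = (19) / (36) mod 47 = 41
x3 = s^2 - x1 - x2 mod 47 = 41^2 - 45 - 34 = 4
y3 = s (x1 - x3) - y1 mod 47 = 41 * (45 - 4) - 15 = 21

P + Q = (4, 21)


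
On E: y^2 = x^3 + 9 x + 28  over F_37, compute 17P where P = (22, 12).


k = 17 = 10001_2 (binary, LSB first: 10001)
Double-and-add from P = (22, 12):
  bit 0 = 1: acc = O + (22, 12) = (22, 12)
  bit 1 = 0: acc unchanged = (22, 12)
  bit 2 = 0: acc unchanged = (22, 12)
  bit 3 = 0: acc unchanged = (22, 12)
  bit 4 = 1: acc = (22, 12) + (17, 32) = (14, 30)

17P = (14, 30)


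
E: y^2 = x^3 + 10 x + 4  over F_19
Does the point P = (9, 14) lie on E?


Check whether y^2 = x^3 + 10 x + 4 (mod 19) for (x, y) = (9, 14).
LHS: y^2 = 14^2 mod 19 = 6
RHS: x^3 + 10 x + 4 = 9^3 + 10*9 + 4 mod 19 = 6
LHS = RHS

Yes, on the curve


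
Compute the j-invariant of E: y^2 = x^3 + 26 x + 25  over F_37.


Delta = -16(4 a^3 + 27 b^2) mod 37 = 36
-1728 * (4 a)^3 = -1728 * (4*26)^3 mod 37 = 1
j = 1 * 36^(-1) mod 37 = 36

j = 36 (mod 37)


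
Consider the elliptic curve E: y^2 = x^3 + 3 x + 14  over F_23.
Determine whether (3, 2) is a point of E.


Check whether y^2 = x^3 + 3 x + 14 (mod 23) for (x, y) = (3, 2).
LHS: y^2 = 2^2 mod 23 = 4
RHS: x^3 + 3 x + 14 = 3^3 + 3*3 + 14 mod 23 = 4
LHS = RHS

Yes, on the curve


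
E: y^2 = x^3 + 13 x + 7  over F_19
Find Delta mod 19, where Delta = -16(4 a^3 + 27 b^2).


4 a^3 + 27 b^2 = 4*13^3 + 27*7^2 = 8788 + 1323 = 10111
Delta = -16 * (10111) = -161776
Delta mod 19 = 9

Delta = 9 (mod 19)


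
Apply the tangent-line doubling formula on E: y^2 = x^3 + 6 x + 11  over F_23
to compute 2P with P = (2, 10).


Doubling: s = (3 x1^2 + a) / (2 y1)
s = (3*2^2 + 6) / (2*10) mod 23 = 17
x3 = s^2 - 2 x1 mod 23 = 17^2 - 2*2 = 9
y3 = s (x1 - x3) - y1 mod 23 = 17 * (2 - 9) - 10 = 9

2P = (9, 9)


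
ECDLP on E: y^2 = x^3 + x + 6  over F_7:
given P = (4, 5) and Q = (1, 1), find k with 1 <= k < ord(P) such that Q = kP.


Enumerate multiples of P until we hit Q = (1, 1):
  1P = (4, 5)
  2P = (6, 2)
  3P = (1, 1)
Match found at i = 3.

k = 3


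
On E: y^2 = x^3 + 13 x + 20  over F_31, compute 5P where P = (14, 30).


k = 5 = 101_2 (binary, LSB first: 101)
Double-and-add from P = (14, 30):
  bit 0 = 1: acc = O + (14, 30) = (14, 30)
  bit 1 = 0: acc unchanged = (14, 30)
  bit 2 = 1: acc = (14, 30) + (25, 25) = (25, 6)

5P = (25, 6)


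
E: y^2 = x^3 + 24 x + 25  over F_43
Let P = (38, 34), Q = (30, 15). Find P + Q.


P != Q, so use the chord formula.
s = (y2 - y1) / (x2 - x1) = (24) / (35) mod 43 = 40
x3 = s^2 - x1 - x2 mod 43 = 40^2 - 38 - 30 = 27
y3 = s (x1 - x3) - y1 mod 43 = 40 * (38 - 27) - 34 = 19

P + Q = (27, 19)


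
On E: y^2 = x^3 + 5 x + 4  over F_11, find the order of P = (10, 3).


Compute successive multiples of P until we hit O:
  1P = (10, 3)
  2P = (5, 0)
  3P = (10, 8)
  4P = O

ord(P) = 4


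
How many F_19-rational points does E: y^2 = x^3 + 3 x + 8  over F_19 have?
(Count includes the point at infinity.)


For each x in F_19, count y with y^2 = x^3 + 3 x + 8 mod 19:
  x = 3: RHS = 6, y in [5, 14]  -> 2 point(s)
  x = 7: RHS = 11, y in [7, 12]  -> 2 point(s)
  x = 9: RHS = 4, y in [2, 17]  -> 2 point(s)
  x = 11: RHS = 4, y in [2, 17]  -> 2 point(s)
  x = 12: RHS = 5, y in [9, 10]  -> 2 point(s)
  x = 14: RHS = 1, y in [1, 18]  -> 2 point(s)
  x = 18: RHS = 4, y in [2, 17]  -> 2 point(s)
Affine points: 14. Add the point at infinity: total = 15.

#E(F_19) = 15


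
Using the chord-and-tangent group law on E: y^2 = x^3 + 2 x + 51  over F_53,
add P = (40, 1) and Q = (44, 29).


P != Q, so use the chord formula.
s = (y2 - y1) / (x2 - x1) = (28) / (4) mod 53 = 7
x3 = s^2 - x1 - x2 mod 53 = 7^2 - 40 - 44 = 18
y3 = s (x1 - x3) - y1 mod 53 = 7 * (40 - 18) - 1 = 47

P + Q = (18, 47)


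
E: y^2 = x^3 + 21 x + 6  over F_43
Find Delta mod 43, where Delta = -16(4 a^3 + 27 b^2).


4 a^3 + 27 b^2 = 4*21^3 + 27*6^2 = 37044 + 972 = 38016
Delta = -16 * (38016) = -608256
Delta mod 43 = 22

Delta = 22 (mod 43)


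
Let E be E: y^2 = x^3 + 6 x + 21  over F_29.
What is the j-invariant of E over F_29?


Delta = -16(4 a^3 + 27 b^2) mod 29 = 27
-1728 * (4 a)^3 = -1728 * (4*6)^3 mod 29 = 8
j = 8 * 27^(-1) mod 29 = 25

j = 25 (mod 29)


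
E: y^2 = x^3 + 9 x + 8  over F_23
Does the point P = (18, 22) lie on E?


Check whether y^2 = x^3 + 9 x + 8 (mod 23) for (x, y) = (18, 22).
LHS: y^2 = 22^2 mod 23 = 1
RHS: x^3 + 9 x + 8 = 18^3 + 9*18 + 8 mod 23 = 22
LHS != RHS

No, not on the curve


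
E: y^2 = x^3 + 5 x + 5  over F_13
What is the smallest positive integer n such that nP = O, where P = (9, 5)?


Compute successive multiples of P until we hit O:
  1P = (9, 5)
  2P = (11, 0)
  3P = (9, 8)
  4P = O

ord(P) = 4


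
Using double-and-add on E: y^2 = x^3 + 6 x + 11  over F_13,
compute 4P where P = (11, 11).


k = 4 = 100_2 (binary, LSB first: 001)
Double-and-add from P = (11, 11):
  bit 0 = 0: acc unchanged = O
  bit 1 = 0: acc unchanged = O
  bit 2 = 1: acc = O + (11, 2) = (11, 2)

4P = (11, 2)


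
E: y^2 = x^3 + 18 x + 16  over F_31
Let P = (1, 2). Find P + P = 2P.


Doubling: s = (3 x1^2 + a) / (2 y1)
s = (3*1^2 + 18) / (2*2) mod 31 = 13
x3 = s^2 - 2 x1 mod 31 = 13^2 - 2*1 = 12
y3 = s (x1 - x3) - y1 mod 31 = 13 * (1 - 12) - 2 = 10

2P = (12, 10)


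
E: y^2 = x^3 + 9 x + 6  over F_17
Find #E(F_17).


For each x in F_17, count y with y^2 = x^3 + 9 x + 6 mod 17:
  x = 1: RHS = 16, y in [4, 13]  -> 2 point(s)
  x = 2: RHS = 15, y in [7, 10]  -> 2 point(s)
  x = 3: RHS = 9, y in [3, 14]  -> 2 point(s)
  x = 4: RHS = 4, y in [2, 15]  -> 2 point(s)
  x = 6: RHS = 4, y in [2, 15]  -> 2 point(s)
  x = 7: RHS = 4, y in [2, 15]  -> 2 point(s)
  x = 9: RHS = 0, y in [0]  -> 1 point(s)
  x = 10: RHS = 8, y in [5, 12]  -> 2 point(s)
  x = 11: RHS = 8, y in [5, 12]  -> 2 point(s)
  x = 13: RHS = 8, y in [5, 12]  -> 2 point(s)
  x = 16: RHS = 13, y in [8, 9]  -> 2 point(s)
Affine points: 21. Add the point at infinity: total = 22.

#E(F_17) = 22


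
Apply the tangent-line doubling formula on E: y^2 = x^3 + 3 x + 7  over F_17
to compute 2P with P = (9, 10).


Doubling: s = (3 x1^2 + a) / (2 y1)
s = (3*9^2 + 3) / (2*10) mod 17 = 14
x3 = s^2 - 2 x1 mod 17 = 14^2 - 2*9 = 8
y3 = s (x1 - x3) - y1 mod 17 = 14 * (9 - 8) - 10 = 4

2P = (8, 4)


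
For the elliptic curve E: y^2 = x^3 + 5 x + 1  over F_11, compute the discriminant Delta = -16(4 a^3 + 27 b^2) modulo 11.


4 a^3 + 27 b^2 = 4*5^3 + 27*1^2 = 500 + 27 = 527
Delta = -16 * (527) = -8432
Delta mod 11 = 5

Delta = 5 (mod 11)


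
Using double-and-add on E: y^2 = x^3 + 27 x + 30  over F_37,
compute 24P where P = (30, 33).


k = 24 = 11000_2 (binary, LSB first: 00011)
Double-and-add from P = (30, 33):
  bit 0 = 0: acc unchanged = O
  bit 1 = 0: acc unchanged = O
  bit 2 = 0: acc unchanged = O
  bit 3 = 1: acc = O + (1, 24) = (1, 24)
  bit 4 = 1: acc = (1, 24) + (14, 28) = (21, 4)

24P = (21, 4)


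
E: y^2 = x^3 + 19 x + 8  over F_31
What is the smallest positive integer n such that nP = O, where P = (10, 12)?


Compute successive multiples of P until we hit O:
  1P = (10, 12)
  2P = (0, 15)
  3P = (9, 28)
  4P = (20, 24)
  5P = (26, 6)
  6P = (15, 17)
  7P = (7, 22)
  8P = (1, 20)
  ... (continuing to 31P)
  31P = O

ord(P) = 31


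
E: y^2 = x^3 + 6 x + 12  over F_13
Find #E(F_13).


For each x in F_13, count y with y^2 = x^3 + 6 x + 12 mod 13:
  x = 0: RHS = 12, y in [5, 8]  -> 2 point(s)
  x = 4: RHS = 9, y in [3, 10]  -> 2 point(s)
  x = 6: RHS = 4, y in [2, 11]  -> 2 point(s)
  x = 8: RHS = 0, y in [0]  -> 1 point(s)
Affine points: 7. Add the point at infinity: total = 8.

#E(F_13) = 8


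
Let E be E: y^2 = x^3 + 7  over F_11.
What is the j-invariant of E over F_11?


Delta = -16(4 a^3 + 27 b^2) mod 11 = 7
-1728 * (4 a)^3 = -1728 * (4*0)^3 mod 11 = 0
j = 0 * 7^(-1) mod 11 = 0

j = 0 (mod 11)


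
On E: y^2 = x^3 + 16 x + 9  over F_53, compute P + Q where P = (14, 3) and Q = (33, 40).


P != Q, so use the chord formula.
s = (y2 - y1) / (x2 - x1) = (37) / (19) mod 53 = 41
x3 = s^2 - x1 - x2 mod 53 = 41^2 - 14 - 33 = 44
y3 = s (x1 - x3) - y1 mod 53 = 41 * (14 - 44) - 3 = 39

P + Q = (44, 39)


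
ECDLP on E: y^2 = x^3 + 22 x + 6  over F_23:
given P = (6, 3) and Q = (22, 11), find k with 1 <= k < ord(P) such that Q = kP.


Enumerate multiples of P until we hit Q = (22, 11):
  1P = (6, 3)
  2P = (0, 12)
  3P = (2, 14)
  4P = (1, 12)
  5P = (22, 12)
  6P = (22, 11)
Match found at i = 6.

k = 6


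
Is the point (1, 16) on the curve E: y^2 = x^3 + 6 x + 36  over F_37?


Check whether y^2 = x^3 + 6 x + 36 (mod 37) for (x, y) = (1, 16).
LHS: y^2 = 16^2 mod 37 = 34
RHS: x^3 + 6 x + 36 = 1^3 + 6*1 + 36 mod 37 = 6
LHS != RHS

No, not on the curve


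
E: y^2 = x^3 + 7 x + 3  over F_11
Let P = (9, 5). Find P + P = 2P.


Doubling: s = (3 x1^2 + a) / (2 y1)
s = (3*9^2 + 7) / (2*5) mod 11 = 3
x3 = s^2 - 2 x1 mod 11 = 3^2 - 2*9 = 2
y3 = s (x1 - x3) - y1 mod 11 = 3 * (9 - 2) - 5 = 5

2P = (2, 5)


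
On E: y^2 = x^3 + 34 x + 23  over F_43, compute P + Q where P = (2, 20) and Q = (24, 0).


P != Q, so use the chord formula.
s = (y2 - y1) / (x2 - x1) = (23) / (22) mod 43 = 3
x3 = s^2 - x1 - x2 mod 43 = 3^2 - 2 - 24 = 26
y3 = s (x1 - x3) - y1 mod 43 = 3 * (2 - 26) - 20 = 37

P + Q = (26, 37)


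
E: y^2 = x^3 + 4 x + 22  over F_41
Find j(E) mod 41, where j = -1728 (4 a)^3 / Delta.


Delta = -16(4 a^3 + 27 b^2) mod 41 = 16
-1728 * (4 a)^3 = -1728 * (4*4)^3 mod 41 = 24
j = 24 * 16^(-1) mod 41 = 22

j = 22 (mod 41)


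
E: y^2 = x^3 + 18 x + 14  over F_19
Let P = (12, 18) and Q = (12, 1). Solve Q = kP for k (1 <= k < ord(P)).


Enumerate multiples of P until we hit Q = (12, 1):
  1P = (12, 18)
  2P = (4, 6)
  3P = (10, 4)
  4P = (8, 10)
  5P = (3, 0)
  6P = (8, 9)
  7P = (10, 15)
  8P = (4, 13)
  9P = (12, 1)
Match found at i = 9.

k = 9


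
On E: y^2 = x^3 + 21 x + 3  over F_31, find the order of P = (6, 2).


Compute successive multiples of P until we hit O:
  1P = (6, 2)
  2P = (7, 20)
  3P = (1, 26)
  4P = (21, 8)
  5P = (24, 28)
  6P = (5, 27)
  7P = (25, 8)
  8P = (8, 30)
  ... (continuing to 30P)
  30P = O

ord(P) = 30


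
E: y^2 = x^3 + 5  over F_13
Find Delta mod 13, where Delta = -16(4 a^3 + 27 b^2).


4 a^3 + 27 b^2 = 4*0^3 + 27*5^2 = 0 + 675 = 675
Delta = -16 * (675) = -10800
Delta mod 13 = 3

Delta = 3 (mod 13)


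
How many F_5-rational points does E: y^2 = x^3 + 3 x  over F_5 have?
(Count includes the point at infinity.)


For each x in F_5, count y with y^2 = x^3 + 3 x + 0 mod 5:
  x = 0: RHS = 0, y in [0]  -> 1 point(s)
  x = 1: RHS = 4, y in [2, 3]  -> 2 point(s)
  x = 2: RHS = 4, y in [2, 3]  -> 2 point(s)
  x = 3: RHS = 1, y in [1, 4]  -> 2 point(s)
  x = 4: RHS = 1, y in [1, 4]  -> 2 point(s)
Affine points: 9. Add the point at infinity: total = 10.

#E(F_5) = 10


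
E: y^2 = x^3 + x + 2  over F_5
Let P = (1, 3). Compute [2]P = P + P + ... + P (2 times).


k = 2 = 10_2 (binary, LSB first: 01)
Double-and-add from P = (1, 3):
  bit 0 = 0: acc unchanged = O
  bit 1 = 1: acc = O + (4, 0) = (4, 0)

2P = (4, 0)


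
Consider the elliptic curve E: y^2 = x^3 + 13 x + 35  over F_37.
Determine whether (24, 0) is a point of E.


Check whether y^2 = x^3 + 13 x + 35 (mod 37) for (x, y) = (24, 0).
LHS: y^2 = 0^2 mod 37 = 0
RHS: x^3 + 13 x + 35 = 24^3 + 13*24 + 35 mod 37 = 0
LHS = RHS

Yes, on the curve


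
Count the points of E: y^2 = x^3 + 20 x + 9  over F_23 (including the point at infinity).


For each x in F_23, count y with y^2 = x^3 + 20 x + 9 mod 23:
  x = 0: RHS = 9, y in [3, 20]  -> 2 point(s)
  x = 3: RHS = 4, y in [2, 21]  -> 2 point(s)
  x = 5: RHS = 4, y in [2, 21]  -> 2 point(s)
  x = 6: RHS = 0, y in [0]  -> 1 point(s)
  x = 7: RHS = 9, y in [3, 20]  -> 2 point(s)
  x = 10: RHS = 13, y in [6, 17]  -> 2 point(s)
  x = 15: RHS = 4, y in [2, 21]  -> 2 point(s)
  x = 16: RHS = 9, y in [3, 20]  -> 2 point(s)
  x = 17: RHS = 18, y in [8, 15]  -> 2 point(s)
  x = 19: RHS = 3, y in [7, 16]  -> 2 point(s)
Affine points: 19. Add the point at infinity: total = 20.

#E(F_23) = 20


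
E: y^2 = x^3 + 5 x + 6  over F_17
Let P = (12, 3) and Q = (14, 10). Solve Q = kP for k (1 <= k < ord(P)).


Enumerate multiples of P until we hit Q = (14, 10):
  1P = (12, 3)
  2P = (14, 10)
Match found at i = 2.

k = 2


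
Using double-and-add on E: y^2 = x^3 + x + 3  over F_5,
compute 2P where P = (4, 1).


k = 2 = 10_2 (binary, LSB first: 01)
Double-and-add from P = (4, 1):
  bit 0 = 0: acc unchanged = O
  bit 1 = 1: acc = O + (1, 0) = (1, 0)

2P = (1, 0)


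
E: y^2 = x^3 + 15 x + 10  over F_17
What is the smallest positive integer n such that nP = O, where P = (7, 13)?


Compute successive multiples of P until we hit O:
  1P = (7, 13)
  2P = (4, 7)
  3P = (10, 15)
  4P = (8, 9)
  5P = (1, 14)
  6P = (1, 3)
  7P = (8, 8)
  8P = (10, 2)
  ... (continuing to 11P)
  11P = O

ord(P) = 11


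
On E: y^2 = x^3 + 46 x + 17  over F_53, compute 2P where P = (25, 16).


Doubling: s = (3 x1^2 + a) / (2 y1)
s = (3*25^2 + 46) / (2*16) mod 53 = 12
x3 = s^2 - 2 x1 mod 53 = 12^2 - 2*25 = 41
y3 = s (x1 - x3) - y1 mod 53 = 12 * (25 - 41) - 16 = 4

2P = (41, 4)


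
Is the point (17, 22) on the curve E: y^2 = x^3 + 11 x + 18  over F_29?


Check whether y^2 = x^3 + 11 x + 18 (mod 29) for (x, y) = (17, 22).
LHS: y^2 = 22^2 mod 29 = 20
RHS: x^3 + 11 x + 18 = 17^3 + 11*17 + 18 mod 29 = 14
LHS != RHS

No, not on the curve


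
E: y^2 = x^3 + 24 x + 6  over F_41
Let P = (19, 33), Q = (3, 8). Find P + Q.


P != Q, so use the chord formula.
s = (y2 - y1) / (x2 - x1) = (16) / (25) mod 41 = 40
x3 = s^2 - x1 - x2 mod 41 = 40^2 - 19 - 3 = 20
y3 = s (x1 - x3) - y1 mod 41 = 40 * (19 - 20) - 33 = 9

P + Q = (20, 9)


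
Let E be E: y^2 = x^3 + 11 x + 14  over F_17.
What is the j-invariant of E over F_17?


Delta = -16(4 a^3 + 27 b^2) mod 17 = 8
-1728 * (4 a)^3 = -1728 * (4*11)^3 mod 17 = 16
j = 16 * 8^(-1) mod 17 = 2

j = 2 (mod 17)


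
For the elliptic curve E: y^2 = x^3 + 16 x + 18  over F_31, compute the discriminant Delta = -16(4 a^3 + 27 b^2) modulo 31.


4 a^3 + 27 b^2 = 4*16^3 + 27*18^2 = 16384 + 8748 = 25132
Delta = -16 * (25132) = -402112
Delta mod 31 = 20

Delta = 20 (mod 31)


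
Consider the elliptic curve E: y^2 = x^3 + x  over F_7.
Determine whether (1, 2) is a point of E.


Check whether y^2 = x^3 + 1 x + 0 (mod 7) for (x, y) = (1, 2).
LHS: y^2 = 2^2 mod 7 = 4
RHS: x^3 + 1 x + 0 = 1^3 + 1*1 + 0 mod 7 = 2
LHS != RHS

No, not on the curve


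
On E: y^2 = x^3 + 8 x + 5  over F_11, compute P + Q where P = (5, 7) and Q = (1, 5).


P != Q, so use the chord formula.
s = (y2 - y1) / (x2 - x1) = (9) / (7) mod 11 = 6
x3 = s^2 - x1 - x2 mod 11 = 6^2 - 5 - 1 = 8
y3 = s (x1 - x3) - y1 mod 11 = 6 * (5 - 8) - 7 = 8

P + Q = (8, 8)


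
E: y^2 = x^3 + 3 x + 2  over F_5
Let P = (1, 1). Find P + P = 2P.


Doubling: s = (3 x1^2 + a) / (2 y1)
s = (3*1^2 + 3) / (2*1) mod 5 = 3
x3 = s^2 - 2 x1 mod 5 = 3^2 - 2*1 = 2
y3 = s (x1 - x3) - y1 mod 5 = 3 * (1 - 2) - 1 = 1

2P = (2, 1)


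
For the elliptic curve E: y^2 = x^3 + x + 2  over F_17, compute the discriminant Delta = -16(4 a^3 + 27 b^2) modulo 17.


4 a^3 + 27 b^2 = 4*1^3 + 27*2^2 = 4 + 108 = 112
Delta = -16 * (112) = -1792
Delta mod 17 = 10

Delta = 10 (mod 17)


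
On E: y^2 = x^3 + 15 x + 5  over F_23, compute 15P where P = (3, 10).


k = 15 = 1111_2 (binary, LSB first: 1111)
Double-and-add from P = (3, 10):
  bit 0 = 1: acc = O + (3, 10) = (3, 10)
  bit 1 = 1: acc = (3, 10) + (6, 9) = (9, 15)
  bit 2 = 1: acc = (9, 15) + (20, 18) = (7, 19)
  bit 3 = 1: acc = (7, 19) + (8, 19) = (8, 4)

15P = (8, 4)


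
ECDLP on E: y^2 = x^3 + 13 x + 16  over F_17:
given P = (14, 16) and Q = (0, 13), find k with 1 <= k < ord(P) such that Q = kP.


Enumerate multiples of P until we hit Q = (0, 13):
  1P = (14, 16)
  2P = (15, 4)
  3P = (13, 6)
  4P = (5, 6)
  5P = (7, 5)
  6P = (12, 9)
  7P = (16, 11)
  8P = (6, 15)
  9P = (1, 9)
  10P = (4, 9)
  11P = (0, 4)
  12P = (2, 4)
  13P = (2, 13)
  14P = (0, 13)
Match found at i = 14.

k = 14


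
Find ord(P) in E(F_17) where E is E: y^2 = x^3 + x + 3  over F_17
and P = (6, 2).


Compute successive multiples of P until we hit O:
  1P = (6, 2)
  2P = (7, 9)
  3P = (2, 9)
  4P = (11, 11)
  5P = (8, 8)
  6P = (12, 14)
  7P = (3, 4)
  8P = (16, 16)
  ... (continuing to 17P)
  17P = O

ord(P) = 17


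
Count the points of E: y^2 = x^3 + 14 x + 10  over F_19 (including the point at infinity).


For each x in F_19, count y with y^2 = x^3 + 14 x + 10 mod 19:
  x = 1: RHS = 6, y in [5, 14]  -> 2 point(s)
  x = 4: RHS = 16, y in [4, 15]  -> 2 point(s)
  x = 6: RHS = 6, y in [5, 14]  -> 2 point(s)
  x = 8: RHS = 7, y in [8, 11]  -> 2 point(s)
  x = 12: RHS = 6, y in [5, 14]  -> 2 point(s)
  x = 14: RHS = 5, y in [9, 10]  -> 2 point(s)
  x = 15: RHS = 4, y in [2, 17]  -> 2 point(s)
  x = 16: RHS = 17, y in [6, 13]  -> 2 point(s)
Affine points: 16. Add the point at infinity: total = 17.

#E(F_19) = 17


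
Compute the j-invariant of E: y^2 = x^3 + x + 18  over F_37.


Delta = -16(4 a^3 + 27 b^2) mod 37 = 13
-1728 * (4 a)^3 = -1728 * (4*1)^3 mod 37 = 1
j = 1 * 13^(-1) mod 37 = 20

j = 20 (mod 37)


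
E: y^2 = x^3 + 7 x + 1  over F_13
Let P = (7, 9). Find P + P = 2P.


Doubling: s = (3 x1^2 + a) / (2 y1)
s = (3*7^2 + 7) / (2*9) mod 13 = 10
x3 = s^2 - 2 x1 mod 13 = 10^2 - 2*7 = 8
y3 = s (x1 - x3) - y1 mod 13 = 10 * (7 - 8) - 9 = 7

2P = (8, 7)


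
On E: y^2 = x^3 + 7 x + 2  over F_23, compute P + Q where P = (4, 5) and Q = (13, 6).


P != Q, so use the chord formula.
s = (y2 - y1) / (x2 - x1) = (1) / (9) mod 23 = 18
x3 = s^2 - x1 - x2 mod 23 = 18^2 - 4 - 13 = 8
y3 = s (x1 - x3) - y1 mod 23 = 18 * (4 - 8) - 5 = 15

P + Q = (8, 15)


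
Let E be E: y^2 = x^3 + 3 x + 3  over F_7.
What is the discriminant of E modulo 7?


4 a^3 + 27 b^2 = 4*3^3 + 27*3^2 = 108 + 243 = 351
Delta = -16 * (351) = -5616
Delta mod 7 = 5

Delta = 5 (mod 7)


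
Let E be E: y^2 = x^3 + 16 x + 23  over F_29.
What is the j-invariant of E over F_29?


Delta = -16(4 a^3 + 27 b^2) mod 29 = 8
-1728 * (4 a)^3 = -1728 * (4*16)^3 mod 29 = 11
j = 11 * 8^(-1) mod 29 = 5

j = 5 (mod 29)


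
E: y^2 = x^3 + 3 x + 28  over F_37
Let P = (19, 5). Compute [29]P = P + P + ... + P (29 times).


k = 29 = 11101_2 (binary, LSB first: 10111)
Double-and-add from P = (19, 5):
  bit 0 = 1: acc = O + (19, 5) = (19, 5)
  bit 1 = 0: acc unchanged = (19, 5)
  bit 2 = 1: acc = (19, 5) + (15, 9) = (4, 17)
  bit 3 = 1: acc = (4, 17) + (28, 7) = (8, 34)
  bit 4 = 1: acc = (8, 34) + (30, 16) = (33, 10)

29P = (33, 10)


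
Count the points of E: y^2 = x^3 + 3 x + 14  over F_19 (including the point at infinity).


For each x in F_19, count y with y^2 = x^3 + 3 x + 14 mod 19:
  x = 2: RHS = 9, y in [3, 16]  -> 2 point(s)
  x = 6: RHS = 1, y in [1, 18]  -> 2 point(s)
  x = 7: RHS = 17, y in [6, 13]  -> 2 point(s)
  x = 12: RHS = 11, y in [7, 12]  -> 2 point(s)
  x = 14: RHS = 7, y in [8, 11]  -> 2 point(s)
  x = 16: RHS = 16, y in [4, 15]  -> 2 point(s)
  x = 17: RHS = 0, y in [0]  -> 1 point(s)
Affine points: 13. Add the point at infinity: total = 14.

#E(F_19) = 14


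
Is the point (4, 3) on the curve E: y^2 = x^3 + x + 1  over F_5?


Check whether y^2 = x^3 + 1 x + 1 (mod 5) for (x, y) = (4, 3).
LHS: y^2 = 3^2 mod 5 = 4
RHS: x^3 + 1 x + 1 = 4^3 + 1*4 + 1 mod 5 = 4
LHS = RHS

Yes, on the curve


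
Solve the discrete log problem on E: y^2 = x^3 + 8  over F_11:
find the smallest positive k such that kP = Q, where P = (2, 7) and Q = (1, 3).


Enumerate multiples of P until we hit Q = (1, 3):
  1P = (2, 7)
  2P = (1, 8)
  3P = (9, 0)
  4P = (1, 3)
Match found at i = 4.

k = 4


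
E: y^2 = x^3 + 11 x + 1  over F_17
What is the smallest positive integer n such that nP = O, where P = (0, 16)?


Compute successive multiples of P until we hit O:
  1P = (0, 16)
  2P = (9, 8)
  3P = (9, 9)
  4P = (0, 1)
  5P = O

ord(P) = 5


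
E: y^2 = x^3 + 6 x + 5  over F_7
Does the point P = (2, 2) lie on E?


Check whether y^2 = x^3 + 6 x + 5 (mod 7) for (x, y) = (2, 2).
LHS: y^2 = 2^2 mod 7 = 4
RHS: x^3 + 6 x + 5 = 2^3 + 6*2 + 5 mod 7 = 4
LHS = RHS

Yes, on the curve


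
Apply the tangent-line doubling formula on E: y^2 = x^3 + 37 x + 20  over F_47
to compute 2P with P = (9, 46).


Doubling: s = (3 x1^2 + a) / (2 y1)
s = (3*9^2 + 37) / (2*46) mod 47 = 1
x3 = s^2 - 2 x1 mod 47 = 1^2 - 2*9 = 30
y3 = s (x1 - x3) - y1 mod 47 = 1 * (9 - 30) - 46 = 27

2P = (30, 27)


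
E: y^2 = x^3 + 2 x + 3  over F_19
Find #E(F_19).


For each x in F_19, count y with y^2 = x^3 + 2 x + 3 mod 19:
  x = 1: RHS = 6, y in [5, 14]  -> 2 point(s)
  x = 3: RHS = 17, y in [6, 13]  -> 2 point(s)
  x = 5: RHS = 5, y in [9, 10]  -> 2 point(s)
  x = 9: RHS = 9, y in [3, 16]  -> 2 point(s)
  x = 10: RHS = 16, y in [4, 15]  -> 2 point(s)
  x = 11: RHS = 7, y in [8, 11]  -> 2 point(s)
  x = 12: RHS = 7, y in [8, 11]  -> 2 point(s)
  x = 14: RHS = 1, y in [1, 18]  -> 2 point(s)
  x = 15: RHS = 7, y in [8, 11]  -> 2 point(s)
  x = 18: RHS = 0, y in [0]  -> 1 point(s)
Affine points: 19. Add the point at infinity: total = 20.

#E(F_19) = 20


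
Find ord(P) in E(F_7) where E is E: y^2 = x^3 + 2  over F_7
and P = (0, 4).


Compute successive multiples of P until we hit O:
  1P = (0, 4)
  2P = (0, 3)
  3P = O

ord(P) = 3


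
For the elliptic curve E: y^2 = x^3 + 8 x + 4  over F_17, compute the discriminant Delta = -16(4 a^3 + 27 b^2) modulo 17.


4 a^3 + 27 b^2 = 4*8^3 + 27*4^2 = 2048 + 432 = 2480
Delta = -16 * (2480) = -39680
Delta mod 17 = 15

Delta = 15 (mod 17)


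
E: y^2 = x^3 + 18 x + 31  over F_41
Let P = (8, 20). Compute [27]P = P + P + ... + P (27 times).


k = 27 = 11011_2 (binary, LSB first: 11011)
Double-and-add from P = (8, 20):
  bit 0 = 1: acc = O + (8, 20) = (8, 20)
  bit 1 = 1: acc = (8, 20) + (9, 26) = (19, 37)
  bit 2 = 0: acc unchanged = (19, 37)
  bit 3 = 1: acc = (19, 37) + (23, 36) = (17, 24)
  bit 4 = 1: acc = (17, 24) + (38, 14) = (17, 17)

27P = (17, 17)


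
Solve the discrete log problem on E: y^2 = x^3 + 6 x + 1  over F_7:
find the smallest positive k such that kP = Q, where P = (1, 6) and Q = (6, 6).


Enumerate multiples of P until we hit Q = (6, 6):
  1P = (1, 6)
  2P = (6, 6)
Match found at i = 2.

k = 2


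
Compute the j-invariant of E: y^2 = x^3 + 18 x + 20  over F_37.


Delta = -16(4 a^3 + 27 b^2) mod 37 = 35
-1728 * (4 a)^3 = -1728 * (4*18)^3 mod 37 = 23
j = 23 * 35^(-1) mod 37 = 7

j = 7 (mod 37)


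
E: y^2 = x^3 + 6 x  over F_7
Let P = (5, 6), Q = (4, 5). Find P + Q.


P != Q, so use the chord formula.
s = (y2 - y1) / (x2 - x1) = (6) / (6) mod 7 = 1
x3 = s^2 - x1 - x2 mod 7 = 1^2 - 5 - 4 = 6
y3 = s (x1 - x3) - y1 mod 7 = 1 * (5 - 6) - 6 = 0

P + Q = (6, 0)


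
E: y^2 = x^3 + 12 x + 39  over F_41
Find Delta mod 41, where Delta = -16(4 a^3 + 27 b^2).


4 a^3 + 27 b^2 = 4*12^3 + 27*39^2 = 6912 + 41067 = 47979
Delta = -16 * (47979) = -767664
Delta mod 41 = 20

Delta = 20 (mod 41)


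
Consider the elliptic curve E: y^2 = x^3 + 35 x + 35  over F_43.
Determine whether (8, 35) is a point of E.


Check whether y^2 = x^3 + 35 x + 35 (mod 43) for (x, y) = (8, 35).
LHS: y^2 = 35^2 mod 43 = 21
RHS: x^3 + 35 x + 35 = 8^3 + 35*8 + 35 mod 43 = 10
LHS != RHS

No, not on the curve


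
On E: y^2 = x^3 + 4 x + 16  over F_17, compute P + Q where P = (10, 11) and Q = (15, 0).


P != Q, so use the chord formula.
s = (y2 - y1) / (x2 - x1) = (6) / (5) mod 17 = 8
x3 = s^2 - x1 - x2 mod 17 = 8^2 - 10 - 15 = 5
y3 = s (x1 - x3) - y1 mod 17 = 8 * (10 - 5) - 11 = 12

P + Q = (5, 12)


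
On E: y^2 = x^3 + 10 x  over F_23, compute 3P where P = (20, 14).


k = 3 = 11_2 (binary, LSB first: 11)
Double-and-add from P = (20, 14):
  bit 0 = 1: acc = O + (20, 14) = (20, 14)
  bit 1 = 1: acc = (20, 14) + (12, 13) = (0, 0)

3P = (0, 0)


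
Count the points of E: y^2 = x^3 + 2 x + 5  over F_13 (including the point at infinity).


For each x in F_13, count y with y^2 = x^3 + 2 x + 5 mod 13:
  x = 2: RHS = 4, y in [2, 11]  -> 2 point(s)
  x = 3: RHS = 12, y in [5, 8]  -> 2 point(s)
  x = 4: RHS = 12, y in [5, 8]  -> 2 point(s)
  x = 5: RHS = 10, y in [6, 7]  -> 2 point(s)
  x = 6: RHS = 12, y in [5, 8]  -> 2 point(s)
  x = 8: RHS = 0, y in [0]  -> 1 point(s)
Affine points: 11. Add the point at infinity: total = 12.

#E(F_13) = 12


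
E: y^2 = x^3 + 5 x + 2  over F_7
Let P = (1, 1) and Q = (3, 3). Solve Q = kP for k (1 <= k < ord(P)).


Enumerate multiples of P until we hit Q = (3, 3):
  1P = (1, 1)
  2P = (0, 3)
  3P = (3, 3)
Match found at i = 3.

k = 3


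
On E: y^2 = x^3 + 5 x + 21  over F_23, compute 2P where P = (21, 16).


Doubling: s = (3 x1^2 + a) / (2 y1)
s = (3*21^2 + 5) / (2*16) mod 23 = 7
x3 = s^2 - 2 x1 mod 23 = 7^2 - 2*21 = 7
y3 = s (x1 - x3) - y1 mod 23 = 7 * (21 - 7) - 16 = 13

2P = (7, 13)


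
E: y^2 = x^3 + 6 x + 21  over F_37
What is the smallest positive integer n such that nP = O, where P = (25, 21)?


Compute successive multiples of P until we hit O:
  1P = (25, 21)
  2P = (21, 26)
  3P = (18, 35)
  4P = (35, 36)
  5P = (7, 6)
  6P = (17, 35)
  7P = (5, 18)
  8P = (11, 7)
  ... (continuing to 23P)
  23P = O

ord(P) = 23


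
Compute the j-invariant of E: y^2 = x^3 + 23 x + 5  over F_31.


Delta = -16(4 a^3 + 27 b^2) mod 31 = 20
-1728 * (4 a)^3 = -1728 * (4*23)^3 mod 31 = 23
j = 23 * 20^(-1) mod 31 = 12

j = 12 (mod 31)


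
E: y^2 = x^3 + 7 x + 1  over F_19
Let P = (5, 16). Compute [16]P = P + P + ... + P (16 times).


k = 16 = 10000_2 (binary, LSB first: 00001)
Double-and-add from P = (5, 16):
  bit 0 = 0: acc unchanged = O
  bit 1 = 0: acc unchanged = O
  bit 2 = 0: acc unchanged = O
  bit 3 = 0: acc unchanged = O
  bit 4 = 1: acc = O + (4, 13) = (4, 13)

16P = (4, 13)
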